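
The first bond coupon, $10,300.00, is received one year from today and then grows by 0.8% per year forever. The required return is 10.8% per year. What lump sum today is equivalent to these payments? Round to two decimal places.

Periodic rate r = 0.108 per year.
Growing perpetuity (Gordon): PV = PMT₁ / (r − g) = 10,300 / (r − 0.008) = $103,000.00.

$103,000.00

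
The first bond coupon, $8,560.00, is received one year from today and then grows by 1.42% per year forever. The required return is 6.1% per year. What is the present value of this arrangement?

$182,905.98

Periodic rate r = 0.061 per year.
Growing perpetuity (Gordon): PV = PMT₁ / (r − g) = 8,560 / (r − 0.0142) = $182,905.98.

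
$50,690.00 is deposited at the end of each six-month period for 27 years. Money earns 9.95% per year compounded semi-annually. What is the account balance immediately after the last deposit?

This is an ordinary annuity: 54 deposits of $50,690.00 at the end of each six-month period.
Periodic rate r = 0.0995/2 per half-year; n is counted in half-years.
FV = PMT × [((1+r)^n − 1)/r] = 50,690 × [(1+r)^54 − 1] / r = $13,001,715.39

$13,001,715.39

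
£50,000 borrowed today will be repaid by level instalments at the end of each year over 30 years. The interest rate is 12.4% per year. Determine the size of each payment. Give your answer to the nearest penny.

£6,391.70

Level ordinary annuity; solve PV = PMT × [(1 − (1+r)^−n)/r] for PMT.
Periodic rate r = 0.124 per year.
With n = 30: PMT = 50,000 / ([(1 − (1+r)^−n)/r]) = £6,391.70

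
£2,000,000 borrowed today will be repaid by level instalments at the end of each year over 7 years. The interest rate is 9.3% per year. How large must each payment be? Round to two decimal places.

Level ordinary annuity; solve PV = PMT × [(1 − (1+r)^−n)/r] for PMT.
Periodic rate r = 0.093 per year.
With n = 7: PMT = 2,000,000 / ([(1 − (1+r)^−n)/r]) = £401,389.87

£401,389.87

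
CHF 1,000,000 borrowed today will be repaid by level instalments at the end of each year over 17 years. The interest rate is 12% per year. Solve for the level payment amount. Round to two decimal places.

Level ordinary annuity; solve PV = PMT × [(1 − (1+r)^−n)/r] for PMT.
Periodic rate r = 0.12 per year.
With n = 17: PMT = 1,000,000 / ([(1 − (1+r)^−n)/r]) = CHF 140,456.73

CHF 140,456.73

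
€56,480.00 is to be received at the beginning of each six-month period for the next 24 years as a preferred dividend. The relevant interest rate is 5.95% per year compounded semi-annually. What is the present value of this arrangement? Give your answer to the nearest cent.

This is an annuity due: 48 payments of €56,480.00 at the beginning of each six-month period.
Periodic rate r = 0.0595/2 per half-year; n is counted in half-years.
PV = PMT × [(1 − (1+r)^−n)/r] × (1+r) = 56,480 × [1 − (1+r)^−48] / r × (1+r) = €1,476,322.88

€1,476,322.88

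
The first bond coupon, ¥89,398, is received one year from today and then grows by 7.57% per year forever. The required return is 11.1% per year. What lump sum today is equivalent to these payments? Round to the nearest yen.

Periodic rate r = 0.111 per year.
Growing perpetuity (Gordon): PV = PMT₁ / (r − g) = 89,398 / (r − 0.0757) = ¥2,532,521.

¥2,532,521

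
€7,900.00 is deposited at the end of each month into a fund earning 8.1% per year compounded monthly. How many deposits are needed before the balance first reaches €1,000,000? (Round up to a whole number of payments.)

Periodic rate r = 0.081/12 per month; n is counted in months.
Ordinary annuity FV: 1,000,000 = 7,900 × [((1+r)^n − 1)/r].
(1+r)^n = 1 + 1,000,000 × r / 7,900, so n = ln(1 + 1,000,000·r/7,900) / ln(1+r) = 91.80.
Round up to a whole number of payments: n = 92.

92 payments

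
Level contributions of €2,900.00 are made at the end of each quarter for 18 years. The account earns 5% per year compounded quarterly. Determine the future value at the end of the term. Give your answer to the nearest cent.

This is an ordinary annuity: 72 deposits of €2,900.00 at the end of each quarter.
Periodic rate r = 0.05/4 per quarter; n is counted in quarters.
FV = PMT × [((1+r)^n − 1)/r] = 2,900 × [(1+r)^72 − 1] / r = €335,453.50

€335,453.50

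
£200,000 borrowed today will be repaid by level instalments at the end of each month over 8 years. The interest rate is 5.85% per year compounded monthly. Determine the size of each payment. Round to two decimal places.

£2,613.70

Level ordinary annuity; solve PV = PMT × [(1 − (1+r)^−n)/r] for PMT.
Periodic rate r = 0.0585/12 per month; n is counted in months.
With n = 96: PMT = 200,000 / ([(1 − (1+r)^−n)/r]) = £2,613.70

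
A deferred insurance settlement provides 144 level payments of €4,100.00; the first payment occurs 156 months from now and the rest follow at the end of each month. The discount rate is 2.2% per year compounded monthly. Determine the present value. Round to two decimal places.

€390,331.22

Ordinary annuity of 144 payments, first payment at period 156.
Periodic rate r = 0.022/12 per month; n is counted in months.
The ordinary-annuity PV formula values the stream one period before the first payment (period 155); discount that back 155 periods:
PV₀ = 4,100 × [1 − (1+r)^−144] / r × (1+r)^−155 = €390,331.22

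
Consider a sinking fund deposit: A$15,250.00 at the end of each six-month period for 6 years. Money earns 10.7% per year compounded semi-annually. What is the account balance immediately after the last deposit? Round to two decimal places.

This is an ordinary annuity: 12 deposits of A$15,250.00 at the end of each six-month period.
Periodic rate r = 0.107/2 per half-year; n is counted in half-years.
FV = PMT × [((1+r)^n − 1)/r] = 15,250 × [(1+r)^12 − 1] / r = A$247,711.96

A$247,711.96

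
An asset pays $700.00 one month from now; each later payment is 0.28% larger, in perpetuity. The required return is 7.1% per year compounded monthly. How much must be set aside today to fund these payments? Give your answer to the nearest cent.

Periodic rate r = 0.071/12 per month.
Growing perpetuity (Gordon): PV = PMT₁ / (r − g) = 700 / (r − 0.0028) = $224,598.93.

$224,598.93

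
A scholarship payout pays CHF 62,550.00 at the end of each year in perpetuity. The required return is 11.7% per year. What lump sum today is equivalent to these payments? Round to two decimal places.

Periodic rate r = 0.117 per year.
Level perpetuity: PV = PMT / r = 62,550 / (0.117) = CHF 534,615.38.

CHF 534,615.38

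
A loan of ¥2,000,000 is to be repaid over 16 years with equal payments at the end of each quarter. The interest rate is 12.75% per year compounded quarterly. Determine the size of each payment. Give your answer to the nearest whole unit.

¥73,634

Level ordinary annuity; solve PV = PMT × [(1 − (1+r)^−n)/r] for PMT.
Periodic rate r = 0.1275/4 per quarter; n is counted in quarters.
With n = 64: PMT = 2,000,000 / ([(1 − (1+r)^−n)/r]) = ¥73,634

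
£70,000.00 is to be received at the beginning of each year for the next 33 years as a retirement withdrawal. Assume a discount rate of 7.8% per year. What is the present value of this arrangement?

This is an annuity due: 33 payments of £70,000.00 at the beginning of each year.
Periodic rate r = 0.078 per year.
PV = PMT × [(1 − (1+r)^−n)/r] × (1+r) = 70,000 × [1 − (1+r)^−33] / r × (1+r) = £886,301.86

£886,301.86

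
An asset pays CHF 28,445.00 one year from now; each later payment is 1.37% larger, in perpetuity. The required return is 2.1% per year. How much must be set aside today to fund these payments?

CHF 3,896,575.34

Periodic rate r = 0.021 per year.
Growing perpetuity (Gordon): PV = PMT₁ / (r − g) = 28,445 / (r − 0.0137) = CHF 3,896,575.34.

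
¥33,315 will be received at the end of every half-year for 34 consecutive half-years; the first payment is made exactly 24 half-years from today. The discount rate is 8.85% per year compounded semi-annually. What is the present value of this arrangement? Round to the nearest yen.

¥214,307

Ordinary annuity of 34 payments, first payment at period 24.
Periodic rate r = 0.0885/2 per half-year; n is counted in half-years.
The ordinary-annuity PV formula values the stream one period before the first payment (period 23); discount that back 23 periods:
PV₀ = 33,315 × [1 − (1+r)^−34] / r × (1+r)^−23 = ¥214,307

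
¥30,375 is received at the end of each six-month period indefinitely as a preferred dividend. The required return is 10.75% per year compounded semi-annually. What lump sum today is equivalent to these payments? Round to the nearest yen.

Periodic rate r = 0.1075/2 per half-year.
Level perpetuity: PV = PMT / r = 30,375 / (0.1075/2) = ¥565,116.

¥565,116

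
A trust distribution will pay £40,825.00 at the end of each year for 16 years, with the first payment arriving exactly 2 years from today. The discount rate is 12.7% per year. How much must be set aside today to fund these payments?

Ordinary annuity of 16 payments, first payment at period 2.
Periodic rate r = 0.127 per year.
The ordinary-annuity PV formula values the stream one period before the first payment (period 1); discount that back 1 periods:
PV₀ = 40,825 × [1 − (1+r)^−16] / r × (1+r)^−1 = £243,119.23

£243,119.23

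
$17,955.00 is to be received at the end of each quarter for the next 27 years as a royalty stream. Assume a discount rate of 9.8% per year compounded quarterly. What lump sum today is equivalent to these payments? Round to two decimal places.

$679,187.67

This is an ordinary annuity: 108 payments of $17,955.00 at the end of each quarter.
Periodic rate r = 0.098/4 per quarter; n is counted in quarters.
PV = PMT × [(1 − (1+r)^−n)/r] = 17,955 × [1 − (1+r)^−108] / r = $679,187.67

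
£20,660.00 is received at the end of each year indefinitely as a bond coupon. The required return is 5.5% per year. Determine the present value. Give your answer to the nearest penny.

£375,636.36

Periodic rate r = 0.055 per year.
Level perpetuity: PV = PMT / r = 20,660 / (0.055) = £375,636.36.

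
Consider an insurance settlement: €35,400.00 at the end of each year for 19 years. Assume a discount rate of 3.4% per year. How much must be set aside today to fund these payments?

€489,563.96

This is an ordinary annuity: 19 payments of €35,400.00 at the end of each year.
Periodic rate r = 0.034 per year.
PV = PMT × [(1 − (1+r)^−n)/r] = 35,400 × [1 − (1+r)^−19] / r = €489,563.96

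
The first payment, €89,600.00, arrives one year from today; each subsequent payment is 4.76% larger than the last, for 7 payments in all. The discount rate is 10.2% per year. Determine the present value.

€491,461.90

Periodic rate r = 0.102 per year.
Growing ordinary annuity: PV = PMT₁ × [1 − ((1+g)/(1+r))^n] / (r − g) = 89,600 × [1 − ((1+0.0476)/(1+r))^7] / (r − 0.0476) = €491,461.90.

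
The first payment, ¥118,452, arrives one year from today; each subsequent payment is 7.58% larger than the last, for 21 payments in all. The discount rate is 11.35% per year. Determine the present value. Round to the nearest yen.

¥1,617,669

Periodic rate r = 0.1135 per year.
Growing ordinary annuity: PV = PMT₁ × [1 − ((1+g)/(1+r))^n] / (r − g) = 118,452 × [1 − ((1+0.0758)/(1+r))^21] / (r − 0.0758) = ¥1,617,669.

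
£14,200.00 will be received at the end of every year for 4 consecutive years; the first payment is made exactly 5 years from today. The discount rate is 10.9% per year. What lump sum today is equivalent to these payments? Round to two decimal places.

£29,187.32

Ordinary annuity of 4 payments, first payment at period 5.
Periodic rate r = 0.109 per year.
The ordinary-annuity PV formula values the stream one period before the first payment (period 4); discount that back 4 periods:
PV₀ = 14,200 × [1 − (1+r)^−4] / r × (1+r)^−4 = £29,187.32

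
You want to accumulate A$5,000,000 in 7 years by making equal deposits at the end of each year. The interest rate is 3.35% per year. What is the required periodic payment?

A$645,651.04

Level ordinary annuity; solve FV = PMT × [((1+r)^n − 1)/r] for PMT.
Periodic rate r = 0.0335 per year.
With n = 7: PMT = 5,000,000 / ([((1+r)^n − 1)/r]) = A$645,651.04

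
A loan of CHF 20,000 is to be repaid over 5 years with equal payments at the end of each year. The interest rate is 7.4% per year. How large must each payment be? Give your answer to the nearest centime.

Level ordinary annuity; solve PV = PMT × [(1 − (1+r)^−n)/r] for PMT.
Periodic rate r = 0.074 per year.
With n = 5: PMT = 20,000 / ([(1 − (1+r)^−n)/r]) = CHF 4,930.17

CHF 4,930.17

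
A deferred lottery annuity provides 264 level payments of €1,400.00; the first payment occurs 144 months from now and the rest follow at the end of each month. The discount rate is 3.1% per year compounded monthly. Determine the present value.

€185,098.20

Ordinary annuity of 264 payments, first payment at period 144.
Periodic rate r = 0.031/12 per month; n is counted in months.
The ordinary-annuity PV formula values the stream one period before the first payment (period 143); discount that back 143 periods:
PV₀ = 1,400 × [1 − (1+r)^−264] / r × (1+r)^−143 = €185,098.20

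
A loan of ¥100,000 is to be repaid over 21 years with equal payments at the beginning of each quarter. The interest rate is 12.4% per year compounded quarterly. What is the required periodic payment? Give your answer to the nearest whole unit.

¥3,257

Level annuity due; solve PV = PMT × [(1 − (1+r)^−n)/r] × (1+r) for PMT.
Periodic rate r = 0.124/4 per quarter; n is counted in quarters.
With n = 84: PMT = 100,000 / ([(1 − (1+r)^−n)/r] × (1+r)) = ¥3,257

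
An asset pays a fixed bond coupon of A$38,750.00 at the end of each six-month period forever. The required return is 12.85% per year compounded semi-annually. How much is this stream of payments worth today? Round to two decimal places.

A$603,112.84

Periodic rate r = 0.1285/2 per half-year.
Level perpetuity: PV = PMT / r = 38,750 / (0.1285/2) = A$603,112.84.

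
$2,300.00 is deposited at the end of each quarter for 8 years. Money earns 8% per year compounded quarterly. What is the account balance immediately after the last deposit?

This is an ordinary annuity: 32 deposits of $2,300.00 at the end of each quarter.
Periodic rate r = 0.08/4 per quarter; n is counted in quarters.
FV = PMT × [((1+r)^n − 1)/r] = 2,300 × [(1+r)^32 − 1] / r = $101,722.17

$101,722.17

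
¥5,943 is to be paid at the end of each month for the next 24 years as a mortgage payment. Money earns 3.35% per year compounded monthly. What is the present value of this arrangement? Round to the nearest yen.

¥1,175,039

This is an ordinary annuity: 288 payments of ¥5,943 at the end of each month.
Periodic rate r = 0.0335/12 per month; n is counted in months.
PV = PMT × [(1 − (1+r)^−n)/r] = 5,943 × [1 − (1+r)^−288] / r = ¥1,175,039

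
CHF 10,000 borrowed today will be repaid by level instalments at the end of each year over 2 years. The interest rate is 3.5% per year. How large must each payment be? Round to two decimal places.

Level ordinary annuity; solve PV = PMT × [(1 − (1+r)^−n)/r] for PMT.
Periodic rate r = 0.035 per year.
With n = 2: PMT = 10,000 / ([(1 − (1+r)^−n)/r]) = CHF 5,264.00

CHF 5,264.00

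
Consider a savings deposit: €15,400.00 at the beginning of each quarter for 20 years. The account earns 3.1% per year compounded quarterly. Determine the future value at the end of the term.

€1,711,113.90

This is an annuity due: 80 deposits of €15,400.00 at the beginning of each quarter.
Periodic rate r = 0.031/4 per quarter; n is counted in quarters.
FV = PMT × [((1+r)^n − 1)/r] × (1+r) = 15,400 × [(1+r)^80 − 1] / r × (1+r) = €1,711,113.90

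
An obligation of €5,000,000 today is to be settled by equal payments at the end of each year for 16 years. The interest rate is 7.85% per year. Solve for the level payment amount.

€559,478.75

Level ordinary annuity; solve PV = PMT × [(1 − (1+r)^−n)/r] for PMT.
Periodic rate r = 0.0785 per year.
With n = 16: PMT = 5,000,000 / ([(1 − (1+r)^−n)/r]) = €559,478.75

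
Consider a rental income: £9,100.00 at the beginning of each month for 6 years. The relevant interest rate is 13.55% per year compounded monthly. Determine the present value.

This is an annuity due: 72 payments of £9,100.00 at the beginning of each month.
Periodic rate r = 0.1355/12 per month; n is counted in months.
PV = PMT × [(1 − (1+r)^−n)/r] × (1+r) = 9,100 × [1 − (1+r)^−72] / r × (1+r) = £451,878.42

£451,878.42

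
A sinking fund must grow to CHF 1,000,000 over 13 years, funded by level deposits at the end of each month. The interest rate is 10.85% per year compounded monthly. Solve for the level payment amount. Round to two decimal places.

CHF 2,943.14

Level ordinary annuity; solve FV = PMT × [((1+r)^n − 1)/r] for PMT.
Periodic rate r = 0.1085/12 per month; n is counted in months.
With n = 156: PMT = 1,000,000 / ([((1+r)^n − 1)/r]) = CHF 2,943.14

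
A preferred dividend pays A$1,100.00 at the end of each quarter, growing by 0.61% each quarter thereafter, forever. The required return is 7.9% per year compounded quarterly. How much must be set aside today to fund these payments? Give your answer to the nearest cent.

A$80,586.08

Periodic rate r = 0.079/4 per quarter.
Growing perpetuity (Gordon): PV = PMT₁ / (r − g) = 1,100 / (r − 0.0061) = A$80,586.08.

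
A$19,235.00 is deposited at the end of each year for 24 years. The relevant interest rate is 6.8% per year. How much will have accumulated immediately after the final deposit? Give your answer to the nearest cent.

A$1,088,940.39

This is an ordinary annuity: 24 deposits of A$19,235.00 at the end of each year.
Periodic rate r = 0.068 per year.
FV = PMT × [((1+r)^n − 1)/r] = 19,235 × [(1+r)^24 − 1] / r = A$1,088,940.39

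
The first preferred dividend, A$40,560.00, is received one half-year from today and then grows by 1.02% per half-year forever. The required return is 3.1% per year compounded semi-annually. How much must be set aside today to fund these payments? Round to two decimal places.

A$7,652,830.19

Periodic rate r = 0.031/2 per half-year.
Growing perpetuity (Gordon): PV = PMT₁ / (r − g) = 40,560 / (r − 0.0102) = A$7,652,830.19.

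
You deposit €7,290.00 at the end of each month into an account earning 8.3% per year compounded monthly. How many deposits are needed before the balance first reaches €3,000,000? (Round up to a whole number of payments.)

196 payments

Periodic rate r = 0.083/12 per month; n is counted in months.
Ordinary annuity FV: 3,000,000 = 7,290 × [((1+r)^n − 1)/r].
(1+r)^n = 1 + 3,000,000 × r / 7,290, so n = ln(1 + 3,000,000·r/7,290) / ln(1+r) = 195.44.
Round up to a whole number of payments: n = 196.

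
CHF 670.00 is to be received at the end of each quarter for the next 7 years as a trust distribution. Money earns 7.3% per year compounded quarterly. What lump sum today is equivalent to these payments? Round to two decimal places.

CHF 14,587.08

This is an ordinary annuity: 28 payments of CHF 670.00 at the end of each quarter.
Periodic rate r = 0.073/4 per quarter; n is counted in quarters.
PV = PMT × [(1 − (1+r)^−n)/r] = 670 × [1 − (1+r)^−28] / r = CHF 14,587.08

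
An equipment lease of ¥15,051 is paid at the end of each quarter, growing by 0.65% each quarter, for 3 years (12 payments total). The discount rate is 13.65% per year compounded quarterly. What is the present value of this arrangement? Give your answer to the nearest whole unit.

¥151,145

Periodic rate r = 0.1365/4 per quarter; n is counted in quarters.
Growing ordinary annuity: PV = PMT₁ × [1 − ((1+g)/(1+r))^n] / (r − g) = 15,051 × [1 − ((1+0.0065)/(1+r))^12] / (r − 0.0065) = ¥151,145.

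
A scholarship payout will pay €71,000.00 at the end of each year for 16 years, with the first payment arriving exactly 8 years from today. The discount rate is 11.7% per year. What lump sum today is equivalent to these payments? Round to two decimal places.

Ordinary annuity of 16 payments, first payment at period 8.
Periodic rate r = 0.117 per year.
The ordinary-annuity PV formula values the stream one period before the first payment (period 7); discount that back 7 periods:
PV₀ = 71,000 × [1 − (1+r)^−16] / r × (1+r)^−7 = €232,078.44

€232,078.44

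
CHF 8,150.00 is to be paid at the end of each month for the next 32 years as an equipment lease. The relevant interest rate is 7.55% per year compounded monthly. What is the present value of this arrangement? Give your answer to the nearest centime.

This is an ordinary annuity: 384 payments of CHF 8,150.00 at the end of each month.
Periodic rate r = 0.0755/12 per month; n is counted in months.
PV = PMT × [(1 − (1+r)^−n)/r] = 8,150 × [1 − (1+r)^−384] / r = CHF 1,178,838.08

CHF 1,178,838.08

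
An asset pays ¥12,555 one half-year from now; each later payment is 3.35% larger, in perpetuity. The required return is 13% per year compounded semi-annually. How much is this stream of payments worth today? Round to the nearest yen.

Periodic rate r = 0.13/2 per half-year.
Growing perpetuity (Gordon): PV = PMT₁ / (r − g) = 12,555 / (r − 0.0335) = ¥398,571.

¥398,571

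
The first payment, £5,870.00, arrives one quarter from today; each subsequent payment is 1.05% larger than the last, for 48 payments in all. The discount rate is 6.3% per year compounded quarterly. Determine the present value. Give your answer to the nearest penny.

£246,220.35

Periodic rate r = 0.063/4 per quarter; n is counted in quarters.
Growing ordinary annuity: PV = PMT₁ × [1 − ((1+g)/(1+r))^n] / (r − g) = 5,870 × [1 − ((1+0.0105)/(1+r))^48] / (r − 0.0105) = £246,220.35.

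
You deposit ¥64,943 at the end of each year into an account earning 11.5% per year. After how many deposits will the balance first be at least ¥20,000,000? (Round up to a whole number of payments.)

Periodic rate r = 0.115 per year.
Ordinary annuity FV: 20,000,000 = 64,943 × [((1+r)^n − 1)/r].
(1+r)^n = 1 + 20,000,000 × r / 64,943, so n = ln(1 + 20,000,000·r/64,943) / ln(1+r) = 33.03.
Round up to a whole number of payments: n = 34.

34 payments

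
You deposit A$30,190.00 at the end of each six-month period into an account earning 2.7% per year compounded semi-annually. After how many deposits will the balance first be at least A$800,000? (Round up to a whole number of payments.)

Periodic rate r = 0.027/2 per half-year; n is counted in half-years.
Ordinary annuity FV: 800,000 = 30,190 × [((1+r)^n − 1)/r].
(1+r)^n = 1 + 800,000 × r / 30,190, so n = ln(1 + 800,000·r/30,190) / ln(1+r) = 22.81.
Round up to a whole number of payments: n = 23.

23 payments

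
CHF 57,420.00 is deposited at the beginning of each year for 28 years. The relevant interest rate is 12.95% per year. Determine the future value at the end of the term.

CHF 14,652,029.46

This is an annuity due: 28 deposits of CHF 57,420.00 at the beginning of each year.
Periodic rate r = 0.1295 per year.
FV = PMT × [((1+r)^n − 1)/r] × (1+r) = 57,420 × [(1+r)^28 − 1] / r × (1+r) = CHF 14,652,029.46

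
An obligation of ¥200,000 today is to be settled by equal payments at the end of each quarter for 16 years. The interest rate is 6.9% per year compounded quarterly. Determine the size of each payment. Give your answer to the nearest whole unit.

¥5,185

Level ordinary annuity; solve PV = PMT × [(1 − (1+r)^−n)/r] for PMT.
Periodic rate r = 0.069/4 per quarter; n is counted in quarters.
With n = 64: PMT = 200,000 / ([(1 − (1+r)^−n)/r]) = ¥5,185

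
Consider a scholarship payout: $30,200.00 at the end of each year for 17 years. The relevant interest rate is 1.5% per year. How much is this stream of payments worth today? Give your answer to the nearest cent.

$450,211.01

This is an ordinary annuity: 17 payments of $30,200.00 at the end of each year.
Periodic rate r = 0.015 per year.
PV = PMT × [(1 − (1+r)^−n)/r] = 30,200 × [1 − (1+r)^−17] / r = $450,211.01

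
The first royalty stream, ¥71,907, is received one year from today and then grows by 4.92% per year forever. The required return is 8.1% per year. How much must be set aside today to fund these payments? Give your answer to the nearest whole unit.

Periodic rate r = 0.081 per year.
Growing perpetuity (Gordon): PV = PMT₁ / (r − g) = 71,907 / (r − 0.0492) = ¥2,261,226.

¥2,261,226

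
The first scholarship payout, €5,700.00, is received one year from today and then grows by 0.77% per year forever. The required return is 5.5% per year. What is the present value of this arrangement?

€120,507.40

Periodic rate r = 0.055 per year.
Growing perpetuity (Gordon): PV = PMT₁ / (r − g) = 5,700 / (r − 0.0077) = €120,507.40.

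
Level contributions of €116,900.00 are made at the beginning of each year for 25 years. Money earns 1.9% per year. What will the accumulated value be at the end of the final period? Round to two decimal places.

€3,767,139.56

This is an annuity due: 25 deposits of €116,900.00 at the beginning of each year.
Periodic rate r = 0.019 per year.
FV = PMT × [((1+r)^n − 1)/r] × (1+r) = 116,900 × [(1+r)^25 − 1] / r × (1+r) = €3,767,139.56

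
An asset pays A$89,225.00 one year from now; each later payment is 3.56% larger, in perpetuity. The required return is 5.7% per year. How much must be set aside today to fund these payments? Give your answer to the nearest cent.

Periodic rate r = 0.057 per year.
Growing perpetuity (Gordon): PV = PMT₁ / (r − g) = 89,225 / (r − 0.0356) = A$4,169,392.52.

A$4,169,392.52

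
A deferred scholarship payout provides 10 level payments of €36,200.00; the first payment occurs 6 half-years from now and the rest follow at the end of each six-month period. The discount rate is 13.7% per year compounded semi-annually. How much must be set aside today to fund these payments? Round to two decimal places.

Ordinary annuity of 10 payments, first payment at period 6.
Periodic rate r = 0.137/2 per half-year; n is counted in half-years.
The ordinary-annuity PV formula values the stream one period before the first payment (period 5); discount that back 5 periods:
PV₀ = 36,200 × [1 − (1+r)^−10] / r × (1+r)^−5 = €183,827.89

€183,827.89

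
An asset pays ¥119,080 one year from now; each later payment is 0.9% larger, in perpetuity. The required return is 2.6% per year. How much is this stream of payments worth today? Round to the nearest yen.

Periodic rate r = 0.026 per year.
Growing perpetuity (Gordon): PV = PMT₁ / (r − g) = 119,080 / (r − 0.009) = ¥7,004,706.

¥7,004,706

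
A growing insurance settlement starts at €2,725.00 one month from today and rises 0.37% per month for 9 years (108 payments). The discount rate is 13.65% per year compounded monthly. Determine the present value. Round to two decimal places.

€199,096.20

Periodic rate r = 0.1365/12 per month; n is counted in months.
Growing ordinary annuity: PV = PMT₁ × [1 − ((1+g)/(1+r))^n] / (r − g) = 2,725 × [1 − ((1+0.0037)/(1+r))^108] / (r − 0.0037) = €199,096.20.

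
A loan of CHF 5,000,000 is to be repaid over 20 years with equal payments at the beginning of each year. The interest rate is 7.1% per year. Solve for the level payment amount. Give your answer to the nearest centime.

CHF 444,107.48

Level annuity due; solve PV = PMT × [(1 − (1+r)^−n)/r] × (1+r) for PMT.
Periodic rate r = 0.071 per year.
With n = 20: PMT = 5,000,000 / ([(1 − (1+r)^−n)/r] × (1+r)) = CHF 444,107.48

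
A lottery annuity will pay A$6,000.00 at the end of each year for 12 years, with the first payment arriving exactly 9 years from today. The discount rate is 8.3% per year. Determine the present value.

Ordinary annuity of 12 payments, first payment at period 9.
Periodic rate r = 0.083 per year.
The ordinary-annuity PV formula values the stream one period before the first payment (period 8); discount that back 8 periods:
PV₀ = 6,000 × [1 − (1+r)^−12] / r × (1+r)^−8 = A$23,525.93

A$23,525.93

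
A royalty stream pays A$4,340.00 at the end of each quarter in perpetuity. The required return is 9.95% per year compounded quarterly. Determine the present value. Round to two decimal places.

A$174,472.36

Periodic rate r = 0.0995/4 per quarter.
Level perpetuity: PV = PMT / r = 4,340 / (0.0995/4) = A$174,472.36.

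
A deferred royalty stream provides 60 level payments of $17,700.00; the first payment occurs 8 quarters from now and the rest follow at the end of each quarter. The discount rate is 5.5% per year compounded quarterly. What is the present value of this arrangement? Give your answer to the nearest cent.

Ordinary annuity of 60 payments, first payment at period 8.
Periodic rate r = 0.055/4 per quarter; n is counted in quarters.
The ordinary-annuity PV formula values the stream one period before the first payment (period 7); discount that back 7 periods:
PV₀ = 17,700 × [1 − (1+r)^−60] / r × (1+r)^−7 = $654,327.91

$654,327.91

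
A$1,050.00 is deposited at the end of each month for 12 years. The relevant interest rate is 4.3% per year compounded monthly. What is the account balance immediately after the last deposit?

A$197,429.86

This is an ordinary annuity: 144 deposits of A$1,050.00 at the end of each month.
Periodic rate r = 0.043/12 per month; n is counted in months.
FV = PMT × [((1+r)^n − 1)/r] = 1,050 × [(1+r)^144 − 1] / r = A$197,429.86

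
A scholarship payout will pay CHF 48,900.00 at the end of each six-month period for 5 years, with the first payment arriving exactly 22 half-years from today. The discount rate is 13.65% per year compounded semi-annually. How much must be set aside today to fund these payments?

Ordinary annuity of 10 payments, first payment at period 22.
Periodic rate r = 0.1365/2 per half-year; n is counted in half-years.
The ordinary-annuity PV formula values the stream one period before the first payment (period 21); discount that back 21 periods:
PV₀ = 48,900 × [1 − (1+r)^−10] / r × (1+r)^−21 = CHF 86,548.05

CHF 86,548.05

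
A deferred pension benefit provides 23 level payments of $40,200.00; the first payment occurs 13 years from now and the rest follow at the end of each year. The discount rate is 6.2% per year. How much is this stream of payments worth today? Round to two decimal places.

$236,048.91

Ordinary annuity of 23 payments, first payment at period 13.
Periodic rate r = 0.062 per year.
The ordinary-annuity PV formula values the stream one period before the first payment (period 12); discount that back 12 periods:
PV₀ = 40,200 × [1 − (1+r)^−23] / r × (1+r)^−12 = $236,048.91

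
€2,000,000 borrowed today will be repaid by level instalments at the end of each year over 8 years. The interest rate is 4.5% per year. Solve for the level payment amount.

Level ordinary annuity; solve PV = PMT × [(1 − (1+r)^−n)/r] for PMT.
Periodic rate r = 0.045 per year.
With n = 8: PMT = 2,000,000 / ([(1 − (1+r)^−n)/r]) = €303,219.31

€303,219.31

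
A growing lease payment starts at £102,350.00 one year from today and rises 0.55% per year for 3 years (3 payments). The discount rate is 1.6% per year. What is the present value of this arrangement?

£299,102.05

Periodic rate r = 0.016 per year.
Growing ordinary annuity: PV = PMT₁ × [1 − ((1+g)/(1+r))^n] / (r − g) = 102,350 × [1 − ((1+0.0055)/(1+r))^3] / (r − 0.0055) = £299,102.05.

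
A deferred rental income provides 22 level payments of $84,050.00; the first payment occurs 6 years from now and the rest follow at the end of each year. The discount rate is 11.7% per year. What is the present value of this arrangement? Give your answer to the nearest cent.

Ordinary annuity of 22 payments, first payment at period 6.
Periodic rate r = 0.117 per year.
The ordinary-annuity PV formula values the stream one period before the first payment (period 5); discount that back 5 periods:
PV₀ = 84,050 × [1 − (1+r)^−22] / r × (1+r)^−5 = $376,911.98

$376,911.98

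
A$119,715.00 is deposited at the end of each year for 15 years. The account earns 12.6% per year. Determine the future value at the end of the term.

This is an ordinary annuity: 15 deposits of A$119,715.00 at the end of each year.
Periodic rate r = 0.126 per year.
FV = PMT × [((1+r)^n − 1)/r] = 119,715 × [(1+r)^15 − 1] / r = A$4,684,361.48

A$4,684,361.48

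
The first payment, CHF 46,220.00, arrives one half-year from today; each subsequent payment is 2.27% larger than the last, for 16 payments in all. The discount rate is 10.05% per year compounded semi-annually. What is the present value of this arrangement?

CHF 581,205.34

Periodic rate r = 0.1005/2 per half-year; n is counted in half-years.
Growing ordinary annuity: PV = PMT₁ × [1 − ((1+g)/(1+r))^n] / (r − g) = 46,220 × [1 − ((1+0.0227)/(1+r))^16] / (r − 0.0227) = CHF 581,205.34.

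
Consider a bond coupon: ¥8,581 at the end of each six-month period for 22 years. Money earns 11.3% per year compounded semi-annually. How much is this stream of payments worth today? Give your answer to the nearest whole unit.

This is an ordinary annuity: 44 payments of ¥8,581 at the end of each six-month period.
Periodic rate r = 0.113/2 per half-year; n is counted in half-years.
PV = PMT × [(1 − (1+r)^−n)/r] = 8,581 × [1 − (1+r)^−44] / r = ¥138,348

¥138,348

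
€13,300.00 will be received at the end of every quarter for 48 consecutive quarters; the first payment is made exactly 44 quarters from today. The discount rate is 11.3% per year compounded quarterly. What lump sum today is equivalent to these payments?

Ordinary annuity of 48 payments, first payment at period 44.
Periodic rate r = 0.113/4 per quarter; n is counted in quarters.
The ordinary-annuity PV formula values the stream one period before the first payment (period 43); discount that back 43 periods:
PV₀ = 13,300 × [1 − (1+r)^−48] / r × (1+r)^−43 = €104,786.00

€104,786.00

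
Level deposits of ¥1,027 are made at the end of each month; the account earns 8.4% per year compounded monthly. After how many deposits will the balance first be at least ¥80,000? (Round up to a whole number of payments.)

63 payments

Periodic rate r = 0.084/12 per month; n is counted in months.
Ordinary annuity FV: 80,000 = 1,027 × [((1+r)^n − 1)/r].
(1+r)^n = 1 + 80,000 × r / 1,027, so n = ln(1 + 80,000·r/1,027) / ln(1+r) = 62.39.
Round up to a whole number of payments: n = 63.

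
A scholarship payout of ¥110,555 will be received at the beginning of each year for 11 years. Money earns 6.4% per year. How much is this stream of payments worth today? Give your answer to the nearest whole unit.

This is an annuity due: 11 payments of ¥110,555 at the beginning of each year.
Periodic rate r = 0.064 per year.
PV = PMT × [(1 − (1+r)^−n)/r] × (1+r) = 110,555 × [1 − (1+r)^−11] / r × (1+r) = ¥909,049

¥909,049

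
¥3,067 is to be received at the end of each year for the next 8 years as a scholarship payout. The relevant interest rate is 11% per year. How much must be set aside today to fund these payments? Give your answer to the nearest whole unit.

¥15,783

This is an ordinary annuity: 8 payments of ¥3,067 at the end of each year.
Periodic rate r = 0.11 per year.
PV = PMT × [(1 − (1+r)^−n)/r] = 3,067 × [1 − (1+r)^−8] / r = ¥15,783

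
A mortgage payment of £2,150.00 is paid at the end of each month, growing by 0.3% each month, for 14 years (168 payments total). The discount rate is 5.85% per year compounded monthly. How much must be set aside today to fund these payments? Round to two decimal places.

£308,807.68

Periodic rate r = 0.0585/12 per month; n is counted in months.
Growing ordinary annuity: PV = PMT₁ × [1 − ((1+g)/(1+r))^n] / (r − g) = 2,150 × [1 − ((1+0.003)/(1+r))^168] / (r − 0.003) = £308,807.68.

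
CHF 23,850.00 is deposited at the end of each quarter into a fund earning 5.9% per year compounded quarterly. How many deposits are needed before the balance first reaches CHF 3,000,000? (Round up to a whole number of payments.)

Periodic rate r = 0.059/4 per quarter; n is counted in quarters.
Ordinary annuity FV: 3,000,000 = 23,850 × [((1+r)^n − 1)/r].
(1+r)^n = 1 + 3,000,000 × r / 23,850, so n = ln(1 + 3,000,000·r/23,850) / ln(1+r) = 71.66.
Round up to a whole number of payments: n = 72.

72 payments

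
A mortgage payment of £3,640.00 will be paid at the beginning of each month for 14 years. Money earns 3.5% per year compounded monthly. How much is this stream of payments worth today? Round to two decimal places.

£484,305.23

This is an annuity due: 168 payments of £3,640.00 at the beginning of each month.
Periodic rate r = 0.035/12 per month; n is counted in months.
PV = PMT × [(1 − (1+r)^−n)/r] × (1+r) = 3,640 × [1 − (1+r)^−168] / r × (1+r) = £484,305.23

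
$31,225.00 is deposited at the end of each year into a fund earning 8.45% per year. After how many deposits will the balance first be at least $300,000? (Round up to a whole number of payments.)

Periodic rate r = 0.0845 per year.
Ordinary annuity FV: 300,000 = 31,225 × [((1+r)^n − 1)/r].
(1+r)^n = 1 + 300,000 × r / 31,225, so n = ln(1 + 300,000·r/31,225) / ln(1+r) = 7.33.
Round up to a whole number of payments: n = 8.

8 payments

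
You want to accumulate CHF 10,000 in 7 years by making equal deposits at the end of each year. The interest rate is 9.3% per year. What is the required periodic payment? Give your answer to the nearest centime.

Level ordinary annuity; solve FV = PMT × [((1+r)^n − 1)/r] for PMT.
Periodic rate r = 0.093 per year.
With n = 7: PMT = 10,000 / ([((1+r)^n − 1)/r]) = CHF 1,076.95

CHF 1,076.95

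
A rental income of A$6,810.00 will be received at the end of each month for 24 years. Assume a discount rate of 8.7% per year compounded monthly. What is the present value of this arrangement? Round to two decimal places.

This is an ordinary annuity: 288 payments of A$6,810.00 at the end of each month.
Periodic rate r = 0.087/12 per month; n is counted in months.
PV = PMT × [(1 − (1+r)^−n)/r] = 6,810 × [1 − (1+r)^−288] / r = A$822,016.94

A$822,016.94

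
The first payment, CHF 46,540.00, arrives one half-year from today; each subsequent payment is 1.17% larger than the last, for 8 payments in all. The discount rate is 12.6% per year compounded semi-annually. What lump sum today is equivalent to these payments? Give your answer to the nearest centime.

Periodic rate r = 0.126/2 per half-year; n is counted in half-years.
Growing ordinary annuity: PV = PMT₁ × [1 − ((1+g)/(1+r))^n] / (r − g) = 46,540 × [1 − ((1+0.0117)/(1+r))^8] / (r − 0.0117) = CHF 296,471.73.

CHF 296,471.73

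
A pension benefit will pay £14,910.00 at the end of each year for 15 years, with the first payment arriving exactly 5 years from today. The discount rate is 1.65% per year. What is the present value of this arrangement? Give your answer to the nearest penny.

Ordinary annuity of 15 payments, first payment at period 5.
Periodic rate r = 0.0165 per year.
The ordinary-annuity PV formula values the stream one period before the first payment (period 4); discount that back 4 periods:
PV₀ = 14,910 × [1 − (1+r)^−15] / r × (1+r)^−4 = £184,232.13

£184,232.13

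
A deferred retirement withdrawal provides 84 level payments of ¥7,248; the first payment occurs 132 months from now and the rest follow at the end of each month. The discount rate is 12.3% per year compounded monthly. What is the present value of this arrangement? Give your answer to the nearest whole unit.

Ordinary annuity of 84 payments, first payment at period 132.
Periodic rate r = 0.123/12 per month; n is counted in months.
The ordinary-annuity PV formula values the stream one period before the first payment (period 131); discount that back 131 periods:
PV₀ = 7,248 × [1 − (1+r)^−84] / r × (1+r)^−131 = ¥106,976

¥106,976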